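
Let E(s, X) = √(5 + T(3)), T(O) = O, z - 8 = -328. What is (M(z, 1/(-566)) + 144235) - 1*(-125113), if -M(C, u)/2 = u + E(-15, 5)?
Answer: 76225485/283 - 4*√2 ≈ 2.6934e+5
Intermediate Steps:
z = -320 (z = 8 - 328 = -320)
E(s, X) = 2*√2 (E(s, X) = √(5 + 3) = √8 = 2*√2)
M(C, u) = -4*√2 - 2*u (M(C, u) = -2*(u + 2*√2) = -4*√2 - 2*u)
(M(z, 1/(-566)) + 144235) - 1*(-125113) = ((-4*√2 - 2/(-566)) + 144235) - 1*(-125113) = ((-4*√2 - 2*(-1/566)) + 144235) + 125113 = ((-4*√2 + 1/283) + 144235) + 125113 = ((1/283 - 4*√2) + 144235) + 125113 = (40818506/283 - 4*√2) + 125113 = 76225485/283 - 4*√2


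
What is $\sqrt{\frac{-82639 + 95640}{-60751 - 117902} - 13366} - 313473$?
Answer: $-313473 + \frac{i \sqrt{426603533338347}}{178653} \approx -3.1347 \cdot 10^{5} + 115.61 i$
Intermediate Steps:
$\sqrt{\frac{-82639 + 95640}{-60751 - 117902} - 13366} - 313473 = \sqrt{\frac{13001}{-178653} - 13366} - 313473 = \sqrt{13001 \left(- \frac{1}{178653}\right) - 13366} - 313473 = \sqrt{- \frac{13001}{178653} - 13366} - 313473 = \sqrt{- \frac{2387888999}{178653}} - 313473 = \frac{i \sqrt{426603533338347}}{178653} - 313473 = -313473 + \frac{i \sqrt{426603533338347}}{178653}$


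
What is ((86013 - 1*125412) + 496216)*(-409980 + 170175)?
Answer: -109547000685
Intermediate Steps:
((86013 - 1*125412) + 496216)*(-409980 + 170175) = ((86013 - 125412) + 496216)*(-239805) = (-39399 + 496216)*(-239805) = 456817*(-239805) = -109547000685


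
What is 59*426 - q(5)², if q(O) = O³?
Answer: 9509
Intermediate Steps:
59*426 - q(5)² = 59*426 - (5³)² = 25134 - 1*125² = 25134 - 1*15625 = 25134 - 15625 = 9509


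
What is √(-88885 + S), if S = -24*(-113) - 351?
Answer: 2*I*√21631 ≈ 294.15*I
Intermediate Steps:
S = 2361 (S = 2712 - 351 = 2361)
√(-88885 + S) = √(-88885 + 2361) = √(-86524) = 2*I*√21631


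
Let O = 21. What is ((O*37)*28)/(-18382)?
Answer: -1554/1313 ≈ -1.1835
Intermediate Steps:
((O*37)*28)/(-18382) = ((21*37)*28)/(-18382) = (777*28)*(-1/18382) = 21756*(-1/18382) = -1554/1313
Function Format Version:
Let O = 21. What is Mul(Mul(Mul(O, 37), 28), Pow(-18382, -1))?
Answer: Rational(-1554, 1313) ≈ -1.1835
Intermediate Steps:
Mul(Mul(Mul(O, 37), 28), Pow(-18382, -1)) = Mul(Mul(Mul(21, 37), 28), Pow(-18382, -1)) = Mul(Mul(777, 28), Rational(-1, 18382)) = Mul(21756, Rational(-1, 18382)) = Rational(-1554, 1313)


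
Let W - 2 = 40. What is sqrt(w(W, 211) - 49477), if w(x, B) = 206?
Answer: I*sqrt(49271) ≈ 221.97*I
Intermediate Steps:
W = 42 (W = 2 + 40 = 42)
sqrt(w(W, 211) - 49477) = sqrt(206 - 49477) = sqrt(-49271) = I*sqrt(49271)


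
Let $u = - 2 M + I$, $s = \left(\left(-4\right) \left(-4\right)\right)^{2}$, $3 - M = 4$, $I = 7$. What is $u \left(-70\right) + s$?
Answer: $-374$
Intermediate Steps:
$M = -1$ ($M = 3 - 4 = -1$)
$s = 256$ ($s = 16^{2} = 256$)
$u = 9$ ($u = \left(-2\right) \left(-1\right) + 7 = 2 + 7 = 9$)
$u \left(-70\right) + s = 9 \left(-70\right) + 256 = -630 + 256 = -374$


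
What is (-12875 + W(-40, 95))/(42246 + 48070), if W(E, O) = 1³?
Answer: -6437/45158 ≈ -0.14254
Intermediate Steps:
W(E, O) = 1
(-12875 + W(-40, 95))/(42246 + 48070) = (-12875 + 1)/(42246 + 48070) = -12874/90316 = -12874*1/90316 = -6437/45158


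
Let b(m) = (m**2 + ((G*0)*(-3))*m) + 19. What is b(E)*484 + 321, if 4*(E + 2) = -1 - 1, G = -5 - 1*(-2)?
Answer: 12542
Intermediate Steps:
G = -3 (G = -5 + 2 = -3)
E = -5/2 (E = -2 + (-1 - 1)/4 = -2 + (1/4)*(-2) = -2 - 1/2 = -5/2 ≈ -2.5000)
b(m) = 19 + m**2 (b(m) = (m**2 + (-3*0*(-3))*m) + 19 = (m**2 + (0*(-3))*m) + 19 = (m**2 + 0*m) + 19 = (m**2 + 0) + 19 = m**2 + 19 = 19 + m**2)
b(E)*484 + 321 = (19 + (-5/2)**2)*484 + 321 = (19 + 25/4)*484 + 321 = (101/4)*484 + 321 = 12221 + 321 = 12542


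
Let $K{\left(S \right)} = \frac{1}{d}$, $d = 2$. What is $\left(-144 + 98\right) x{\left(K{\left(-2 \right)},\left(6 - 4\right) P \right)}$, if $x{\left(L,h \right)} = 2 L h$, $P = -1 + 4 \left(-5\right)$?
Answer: $1932$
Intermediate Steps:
$P = -21$ ($P = -1 - 20 = -21$)
$K{\left(S \right)} = \frac{1}{2}$
$x{\left(L,h \right)} = 2 L h$
$\left(-144 + 98\right) x{\left(K{\left(-2 \right)},\left(6 - 4\right) P \right)} = \left(-144 + 98\right) 2 \cdot \frac{1}{2} \left(6 - 4\right) \left(-21\right) = - 46 \cdot 2 \cdot \frac{1}{2} \cdot 2 \left(-21\right) = - 46 \cdot 2 \cdot \frac{1}{2} \left(-42\right) = \left(-46\right) \left(-42\right) = 1932$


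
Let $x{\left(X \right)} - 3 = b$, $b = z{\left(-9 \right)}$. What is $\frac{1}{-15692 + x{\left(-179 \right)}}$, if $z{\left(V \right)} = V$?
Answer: $- \frac{1}{15698} \approx -6.3702 \cdot 10^{-5}$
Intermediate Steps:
$b = -9$
$x{\left(X \right)} = -6$ ($x{\left(X \right)} = 3 - 9 = -6$)
$\frac{1}{-15692 + x{\left(-179 \right)}} = \frac{1}{-15692 - 6} = \frac{1}{-15698} = - \frac{1}{15698}$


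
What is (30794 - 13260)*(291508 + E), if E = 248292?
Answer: 9464853200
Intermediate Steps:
(30794 - 13260)*(291508 + E) = (30794 - 13260)*(291508 + 248292) = 17534*539800 = 9464853200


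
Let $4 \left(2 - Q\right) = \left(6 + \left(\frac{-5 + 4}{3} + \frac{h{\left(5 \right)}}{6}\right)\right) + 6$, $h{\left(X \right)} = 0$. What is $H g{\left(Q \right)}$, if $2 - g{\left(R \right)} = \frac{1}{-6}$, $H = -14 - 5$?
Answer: $- \frac{247}{6} \approx -41.167$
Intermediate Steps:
$Q = - \frac{11}{12}$ ($Q = 2 - \frac{\left(6 + \left(\frac{-5 + 4}{3} + \frac{0}{6}\right)\right) + 6}{4} = 2 - \frac{\left(6 + \left(\left(-1\right) \frac{1}{3} + 0 \cdot \frac{1}{6}\right)\right) + 6}{4} = 2 - \frac{\left(6 + \left(- \frac{1}{3} + 0\right)\right) + 6}{4} = 2 - \frac{\left(6 - \frac{1}{3}\right) + 6}{4} = 2 - \frac{\frac{17}{3} + 6}{4} = 2 - \frac{35}{12} = - \frac{11}{12} \approx -0.91667$)
$H = -19$ ($H = -14 - 5 = -19$)
$g{\left(R \right)} = \frac{13}{6}$ ($g{\left(R \right)} = 2 - \frac{1}{-6} = 2 - - \frac{1}{6} = 2 + \frac{1}{6} = \frac{13}{6}$)
$H g{\left(Q \right)} = \left(-19\right) \frac{13}{6} = - \frac{247}{6}$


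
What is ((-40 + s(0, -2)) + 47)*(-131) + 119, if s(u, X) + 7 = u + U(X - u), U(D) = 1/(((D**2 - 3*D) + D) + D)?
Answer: 583/6 ≈ 97.167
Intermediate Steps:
U(D) = 1/(D**2 - D) (U(D) = 1/((D**2 - 2*D) + D) = 1/(D**2 - D))
s(u, X) = -7 + u + 1/((X - u)*(-1 + X - u)) (s(u, X) = -7 + (u + 1/((X - u)*(-1 + (X - u)))) = -7 + (u + 1/((X - u)*(-1 + X - u))) = -7 + u + 1/((X - u)*(-1 + X - u)))
((-40 + s(0, -2)) + 47)*(-131) + 119 = ((-40 + (-7 + 0 - 1/((-2 - 1*0)*(1 + 0 - 1*(-2))))) + 47)*(-131) + 119 = ((-40 + (-7 + 0 - 1/((-2 + 0)*(1 + 0 + 2)))) + 47)*(-131) + 119 = ((-40 + (-7 + 0 - 1/(-2*3))) + 47)*(-131) + 119 = ((-40 + (-7 + 0 - 1*(-1/2)*1/3)) + 47)*(-131) + 119 = ((-40 + (-7 + 0 + 1/6)) + 47)*(-131) + 119 = ((-40 - 41/6) + 47)*(-131) + 119 = (-281/6 + 47)*(-131) + 119 = (1/6)*(-131) + 119 = -131/6 + 119 = 583/6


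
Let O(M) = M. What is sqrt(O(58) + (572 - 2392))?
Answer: I*sqrt(1762) ≈ 41.976*I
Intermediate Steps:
sqrt(O(58) + (572 - 2392)) = sqrt(58 + (572 - 2392)) = sqrt(58 - 1820) = sqrt(-1762) = I*sqrt(1762)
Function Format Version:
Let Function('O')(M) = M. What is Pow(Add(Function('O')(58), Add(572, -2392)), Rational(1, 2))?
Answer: Mul(I, Pow(1762, Rational(1, 2))) ≈ Mul(41.976, I)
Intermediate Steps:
Pow(Add(Function('O')(58), Add(572, -2392)), Rational(1, 2)) = Pow(Add(58, Add(572, -2392)), Rational(1, 2)) = Pow(Add(58, -1820), Rational(1, 2)) = Pow(-1762, Rational(1, 2)) = Mul(I, Pow(1762, Rational(1, 2)))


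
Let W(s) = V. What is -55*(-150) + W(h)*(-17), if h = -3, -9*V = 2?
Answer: 74284/9 ≈ 8253.8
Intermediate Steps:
V = -2/9 (V = -⅑*2 = -2/9 ≈ -0.22222)
W(s) = -2/9
-55*(-150) + W(h)*(-17) = -55*(-150) - 2/9*(-17) = 8250 + 34/9 = 74284/9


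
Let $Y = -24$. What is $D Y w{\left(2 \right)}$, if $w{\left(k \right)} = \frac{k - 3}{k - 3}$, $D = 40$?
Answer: $-960$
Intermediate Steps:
$w{\left(k \right)} = 1$ ($w{\left(k \right)} = \frac{-3 + k}{-3 + k} = 1$)
$D Y w{\left(2 \right)} = 40 \left(-24\right) 1 = \left(-960\right) 1 = -960$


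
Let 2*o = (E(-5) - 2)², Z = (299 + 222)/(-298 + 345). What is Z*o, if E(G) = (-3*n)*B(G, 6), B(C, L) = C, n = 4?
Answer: 876322/47 ≈ 18645.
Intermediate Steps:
E(G) = -12*G (E(G) = (-3*4)*G = -12*G)
Z = 521/47 ≈ 11.085
o = 1682 (o = (-12*(-5) - 2)²/2 = (60 - 2)²/2 = (½)*58² = (½)*3364 = 1682)
Z*o = (521/47)*1682 = 876322/47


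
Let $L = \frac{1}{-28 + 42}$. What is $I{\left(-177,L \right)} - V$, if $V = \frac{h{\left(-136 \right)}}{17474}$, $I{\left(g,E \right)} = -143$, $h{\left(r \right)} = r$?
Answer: $- \frac{1249323}{8737} \approx -142.99$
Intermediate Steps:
$L = \frac{1}{14} \approx 0.071429$
$V = - \frac{68}{8737}$ ($V = - \frac{136}{17474} = \left(-136\right) \frac{1}{17474} = - \frac{68}{8737} \approx -0.007783$)
$I{\left(-177,L \right)} - V = -143 - - \frac{68}{8737} = -143 + \frac{68}{8737} = - \frac{1249323}{8737}$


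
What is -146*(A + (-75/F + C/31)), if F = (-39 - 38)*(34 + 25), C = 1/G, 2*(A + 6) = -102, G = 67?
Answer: 78501412714/9435811 ≈ 8319.5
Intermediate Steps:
A = -57 (A = -6 + (½)*(-102) = -6 - 51 = -57)
C = 1/67 ≈ 0.014925
F = -4543 (F = -77*59 = -4543)
-146*(A + (-75/F + C/31)) = -146*(-57 + (-75/(-4543) + (1/67)/31)) = -146*(-57 + (-75*(-1/4543) + (1/67)*(1/31))) = -146*(-57 + (75/4543 + 1/2077)) = -146*(-57 + 160318/9435811) = -146*(-537680909/9435811) = 78501412714/9435811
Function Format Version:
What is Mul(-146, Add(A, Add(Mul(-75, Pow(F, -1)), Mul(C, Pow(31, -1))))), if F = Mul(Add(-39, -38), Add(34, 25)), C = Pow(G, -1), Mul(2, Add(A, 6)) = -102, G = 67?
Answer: Rational(78501412714, 9435811) ≈ 8319.5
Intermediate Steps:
A = -57 (A = Add(-6, Mul(Rational(1, 2), -102)) = Add(-6, -51) = -57)
C = Rational(1, 67) (C = Pow(67, -1) = Rational(1, 67) ≈ 0.014925)
F = -4543 (F = Mul(-77, 59) = -4543)
Mul(-146, Add(A, Add(Mul(-75, Pow(F, -1)), Mul(C, Pow(31, -1))))) = Mul(-146, Add(-57, Add(Mul(-75, Pow(-4543, -1)), Mul(Rational(1, 67), Pow(31, -1))))) = Mul(-146, Add(-57, Add(Mul(-75, Rational(-1, 4543)), Mul(Rational(1, 67), Rational(1, 31))))) = Mul(-146, Add(-57, Add(Rational(75, 4543), Rational(1, 2077)))) = Mul(-146, Add(-57, Rational(160318, 9435811))) = Mul(-146, Rational(-537680909, 9435811)) = Rational(78501412714, 9435811)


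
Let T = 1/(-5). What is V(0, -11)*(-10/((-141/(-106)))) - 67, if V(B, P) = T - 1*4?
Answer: -1665/47 ≈ -35.426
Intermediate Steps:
T = -1/5 ≈ -0.20000
V(B, P) = -21/5 (V(B, P) = -1/5 - 1*4 = -1/5 - 4 = -21/5)
V(0, -11)*(-10/((-141/(-106)))) - 67 = -(-42)/((-141/(-106))) - 67 = -(-42)/((-141*(-1/106))) - 67 = -(-42)/141/106 - 67 = -(-42)*106/141 - 67 = -21/5*(-1060/141) - 67 = 1484/47 - 67 = -1665/47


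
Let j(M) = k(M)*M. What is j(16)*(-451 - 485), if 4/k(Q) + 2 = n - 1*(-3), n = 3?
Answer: -14976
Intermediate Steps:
k(Q) = 1 (k(Q) = 4/(-2 + (3 - 1*(-3))) = 4/(-2 + (3 + 3)) = 4/(-2 + 6) = 4/4 = 4*(¼) = 1)
j(M) = M (j(M) = 1*M = M)
j(16)*(-451 - 485) = 16*(-451 - 485) = 16*(-936) = -14976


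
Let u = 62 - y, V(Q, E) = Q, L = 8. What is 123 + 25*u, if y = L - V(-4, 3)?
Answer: 1373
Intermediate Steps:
y = 12 (y = 8 - 1*(-4) = 8 + 4 = 12)
u = 50 (u = 62 - 1*12 = 62 - 12 = 50)
123 + 25*u = 123 + 25*50 = 123 + 1250 = 1373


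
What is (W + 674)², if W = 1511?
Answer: 4774225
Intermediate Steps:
(W + 674)² = (1511 + 674)² = 2185² = 4774225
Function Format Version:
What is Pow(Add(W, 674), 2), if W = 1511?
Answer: 4774225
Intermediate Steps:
Pow(Add(W, 674), 2) = Pow(Add(1511, 674), 2) = Pow(2185, 2) = 4774225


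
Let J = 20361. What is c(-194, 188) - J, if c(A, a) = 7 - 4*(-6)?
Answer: -20330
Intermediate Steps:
c(A, a) = 31 (c(A, a) = 7 + 24 = 31)
c(-194, 188) - J = 31 - 1*20361 = 31 - 20361 = -20330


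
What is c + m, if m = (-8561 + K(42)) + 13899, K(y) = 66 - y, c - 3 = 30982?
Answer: 36347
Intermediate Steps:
c = 30985 (c = 3 + 30982 = 30985)
m = 5362 (m = (-8561 + (66 - 1*42)) + 13899 = (-8561 + (66 - 42)) + 13899 = (-8561 + 24) + 13899 = -8537 + 13899 = 5362)
c + m = 30985 + 5362 = 36347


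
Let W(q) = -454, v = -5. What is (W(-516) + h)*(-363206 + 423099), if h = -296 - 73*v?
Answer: -23058805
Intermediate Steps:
h = 69 (h = -296 - 73*(-5) = -296 + 365 = 69)
(W(-516) + h)*(-363206 + 423099) = (-454 + 69)*(-363206 + 423099) = -385*59893 = -23058805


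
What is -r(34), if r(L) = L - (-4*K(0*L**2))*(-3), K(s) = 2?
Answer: -10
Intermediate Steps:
r(L) = -24 + L (r(L) = L - (-4*2)*(-3) = L - (-8)*(-3) = L - 1*24 = L - 24 = -24 + L)
-r(34) = -(-24 + 34) = -1*10 = -10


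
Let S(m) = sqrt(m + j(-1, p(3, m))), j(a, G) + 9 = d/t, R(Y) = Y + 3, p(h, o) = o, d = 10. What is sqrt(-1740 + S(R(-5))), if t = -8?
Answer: sqrt(-6960 + 14*I)/2 ≈ 0.041953 + 41.713*I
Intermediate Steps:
R(Y) = 3 + Y
j(a, G) = -41/4 (j(a, G) = -9 + 10/(-8) = -9 + 10*(-1/8) = -9 - 5/4 = -41/4)
S(m) = sqrt(-41/4 + m) (S(m) = sqrt(m - 41/4) = sqrt(-41/4 + m))
sqrt(-1740 + S(R(-5))) = sqrt(-1740 + sqrt(-41 + 4*(3 - 5))/2) = sqrt(-1740 + sqrt(-41 + 4*(-2))/2) = sqrt(-1740 + sqrt(-41 - 8)/2) = sqrt(-1740 + sqrt(-49)/2) = sqrt(-1740 + (7*I)/2) = sqrt(-1740 + 7*I/2)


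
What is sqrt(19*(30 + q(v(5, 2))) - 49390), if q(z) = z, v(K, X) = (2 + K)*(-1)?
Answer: I*sqrt(48953) ≈ 221.25*I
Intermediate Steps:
v(K, X) = -2 - K
sqrt(19*(30 + q(v(5, 2))) - 49390) = sqrt(19*(30 + (-2 - 1*5)) - 49390) = sqrt(19*(30 + (-2 - 5)) - 49390) = sqrt(19*(30 - 7) - 49390) = sqrt(19*23 - 49390) = sqrt(437 - 49390) = sqrt(-48953) = I*sqrt(48953)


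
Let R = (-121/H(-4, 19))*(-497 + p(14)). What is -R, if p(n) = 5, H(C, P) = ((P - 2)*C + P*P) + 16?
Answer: -19844/103 ≈ -192.66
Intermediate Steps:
H(C, P) = 16 + P**2 + C*(-2 + P) (H(C, P) = ((-2 + P)*C + P**2) + 16 = (C*(-2 + P) + P**2) + 16 = (P**2 + C*(-2 + P)) + 16 = 16 + P**2 + C*(-2 + P))
R = 19844/103 (R = (-121/(16 + 19**2 - 2*(-4) - 4*19))*(-497 + 5) = -121/(16 + 361 + 8 - 76)*(-492) = -121/309*(-492) = 19844/103 ≈ 192.66)
-R = -1*19844/103 = -19844/103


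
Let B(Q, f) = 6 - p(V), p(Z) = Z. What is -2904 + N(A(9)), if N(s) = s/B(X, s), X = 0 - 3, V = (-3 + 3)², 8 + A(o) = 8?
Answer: -2904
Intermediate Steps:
A(o) = 0 (A(o) = -8 + 8 = 0)
V = 0 (V = 0² = 0)
X = -3
B(Q, f) = 6 (B(Q, f) = 6 - 1*0 = 6 + 0 = 6)
N(s) = s/6
-2904 + N(A(9)) = -2904 + (⅙)*0 = -2904 + 0 = -2904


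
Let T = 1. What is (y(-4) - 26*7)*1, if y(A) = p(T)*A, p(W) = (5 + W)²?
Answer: -326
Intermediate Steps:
y(A) = 36*A (y(A) = (5 + 1)²*A = 6²*A = 36*A)
(y(-4) - 26*7)*1 = (36*(-4) - 26*7)*1 = (-144 - 1*182)*1 = (-144 - 182)*1 = -326*1 = -326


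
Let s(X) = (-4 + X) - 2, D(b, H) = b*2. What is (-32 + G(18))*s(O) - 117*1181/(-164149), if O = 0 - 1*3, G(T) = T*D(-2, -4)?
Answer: 153781641/164149 ≈ 936.84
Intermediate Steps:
D(b, H) = 2*b
G(T) = -4*T (G(T) = T*(2*(-2)) = T*(-4) = -4*T)
O = -3 (O = 0 - 3 = -3)
s(X) = -6 + X
(-32 + G(18))*s(O) - 117*1181/(-164149) = (-32 - 4*18)*(-6 - 3) - 117*1181/(-164149) = (-32 - 72)*(-9) - 138177*(-1)/164149 = -104*(-9) - 1*(-138177/164149) = 936 + 138177/164149 = 153781641/164149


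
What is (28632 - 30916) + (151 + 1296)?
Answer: -837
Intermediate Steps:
(28632 - 30916) + (151 + 1296) = -2284 + 1447 = -837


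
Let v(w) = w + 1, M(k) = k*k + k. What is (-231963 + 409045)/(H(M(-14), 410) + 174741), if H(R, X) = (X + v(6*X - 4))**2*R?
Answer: 177082/1496158139 ≈ 0.00011836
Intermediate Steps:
M(k) = k + k**2 (M(k) = k**2 + k = k + k**2)
v(w) = 1 + w
H(R, X) = R*(-3 + 7*X)**2 (H(R, X) = (X + (1 + (6*X - 4)))**2*R = (X + (1 + (-4 + 6*X)))**2*R = (X + (-3 + 6*X))**2*R = (-3 + 7*X)**2*R = R*(-3 + 7*X)**2)
(-231963 + 409045)/(H(M(-14), 410) + 174741) = (-231963 + 409045)/((-14*(1 - 14))*(-3 + 7*410)**2 + 174741) = 177082/((-14*(-13))*(-3 + 2870)**2 + 174741) = 177082/(182*2867**2 + 174741) = 177082/(182*8219689 + 174741) = 177082/(1495983398 + 174741) = 177082/1496158139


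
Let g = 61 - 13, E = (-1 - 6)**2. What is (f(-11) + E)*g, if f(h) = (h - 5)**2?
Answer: 14640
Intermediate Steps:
f(h) = (-5 + h)**2
E = 49 (E = (-7)**2 = 49)
g = 48
(f(-11) + E)*g = ((-5 - 11)**2 + 49)*48 = ((-16)**2 + 49)*48 = (256 + 49)*48 = 305*48 = 14640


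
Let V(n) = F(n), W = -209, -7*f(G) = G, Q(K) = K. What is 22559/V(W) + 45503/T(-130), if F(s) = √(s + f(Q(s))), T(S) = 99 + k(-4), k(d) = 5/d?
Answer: 182012/391 - 22559*I*√8778/1254 ≈ 465.5 - 1685.5*I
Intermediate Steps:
f(G) = -G/7
T(S) = 391/4 (T(S) = 99 + 5/(-4) = 99 + 5*(-¼) = 99 - 5/4 = 391/4)
F(s) = √42*√s/7 (F(s) = √(s - s/7) = √(6*s/7) = √42*√s/7)
V(n) = √42*√n/7
22559/V(W) + 45503/T(-130) = 22559/((√42*√(-209)/7)) + 45503/(391/4) = 22559/((√42*(I*√209)/7)) + 45503*(4/391) = 22559/((I*√8778/7)) + 182012/391 = 22559*(-I*√8778/1254) + 182012/391 = -22559*I*√8778/1254 + 182012/391 = 182012/391 - 22559*I*√8778/1254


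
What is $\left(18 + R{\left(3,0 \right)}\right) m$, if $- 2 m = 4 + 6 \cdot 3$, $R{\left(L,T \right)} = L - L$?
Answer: $-198$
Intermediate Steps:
$R{\left(L,T \right)} = 0$
$m = -11$ ($m = - \frac{4 + 6 \cdot 3}{2} = - \frac{4 + 18}{2} = \left(- \frac{1}{2}\right) 22 = -11$)
$\left(18 + R{\left(3,0 \right)}\right) m = \left(18 + 0\right) \left(-11\right) = 18 \left(-11\right) = -198$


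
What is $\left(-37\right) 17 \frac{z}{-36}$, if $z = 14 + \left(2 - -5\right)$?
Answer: $\frac{4403}{12} \approx 366.92$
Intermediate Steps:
$z = 21$ ($z = 14 + \left(2 + 5\right) = 14 + 7 = 21$)
$\left(-37\right) 17 \frac{z}{-36} = \left(-37\right) 17 \frac{21}{-36} = - 629 \cdot 21 \left(- \frac{1}{36}\right) = \left(-629\right) \left(- \frac{7}{12}\right) = \frac{4403}{12}$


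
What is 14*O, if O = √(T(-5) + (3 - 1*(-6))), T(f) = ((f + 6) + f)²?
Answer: 70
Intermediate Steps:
T(f) = (6 + 2*f)² (T(f) = ((6 + f) + f)² = (6 + 2*f)²)
O = 5 (O = √(4*(3 - 5)² + (3 - 1*(-6))) = √(4*(-2)² + (3 + 6)) = √(4*4 + 9) = √(16 + 9) = √25 = 5)
14*O = 14*5 = 70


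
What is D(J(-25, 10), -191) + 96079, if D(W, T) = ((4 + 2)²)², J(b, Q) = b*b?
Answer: 97375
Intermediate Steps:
J(b, Q) = b²
D(W, T) = 1296 (D(W, T) = (6²)² = 36² = 1296)
D(J(-25, 10), -191) + 96079 = 1296 + 96079 = 97375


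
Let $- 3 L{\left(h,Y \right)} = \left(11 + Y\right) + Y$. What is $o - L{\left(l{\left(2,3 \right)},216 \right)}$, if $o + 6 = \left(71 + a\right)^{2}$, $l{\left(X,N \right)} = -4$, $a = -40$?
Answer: $\frac{3308}{3} \approx 1102.7$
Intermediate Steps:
$L{\left(h,Y \right)} = - \frac{11}{3} - \frac{2 Y}{3}$ ($L{\left(h,Y \right)} = - \frac{\left(11 + Y\right) + Y}{3} = - \frac{11 + 2 Y}{3} = - \frac{11}{3} - \frac{2 Y}{3}$)
$o = 955$ ($o = -6 + \left(71 - 40\right)^{2} = -6 + 31^{2} = -6 + 961 = 955$)
$o - L{\left(l{\left(2,3 \right)},216 \right)} = 955 - \left(- \frac{11}{3} - 144\right) = 955 - - \frac{443}{3} = 955 + \frac{443}{3} = \frac{3308}{3}$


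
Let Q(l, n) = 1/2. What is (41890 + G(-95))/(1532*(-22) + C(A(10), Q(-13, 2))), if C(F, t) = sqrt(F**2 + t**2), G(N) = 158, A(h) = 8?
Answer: -77654016/62244359 - 1152*sqrt(257)/62244359 ≈ -1.2479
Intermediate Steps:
Q(l, n) = 1/2
(41890 + G(-95))/(1532*(-22) + C(A(10), Q(-13, 2))) = (41890 + 158)/(1532*(-22) + sqrt(8**2 + (1/2)**2)) = 42048/(-33704 + sqrt(64 + 1/4)) = 42048/(-33704 + sqrt(257/4)) = 42048/(-33704 + sqrt(257)/2)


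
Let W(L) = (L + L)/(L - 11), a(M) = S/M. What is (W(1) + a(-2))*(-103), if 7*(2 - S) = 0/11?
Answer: 618/5 ≈ 123.60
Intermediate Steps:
S = 2 (S = 2 - 0/11 = 2 - 1/7*0 = 2 + 0 = 2)
a(M) = 2/M
W(L) = 2*L/(-11 + L) (W(L) = (2*L)/(-11 + L) = 2*L/(-11 + L))
(W(1) + a(-2))*(-103) = (2*1/(-11 + 1) + 2/(-2))*(-103) = (2*1/(-10) + 2*(-1/2))*(-103) = (2*1*(-1/10) - 1)*(-103) = (-1/5 - 1)*(-103) = -6/5*(-103) = 618/5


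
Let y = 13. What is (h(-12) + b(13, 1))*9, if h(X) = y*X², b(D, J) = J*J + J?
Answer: 16866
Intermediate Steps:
b(D, J) = J + J² (b(D, J) = J² + J = J + J²)
h(X) = 13*X²
(h(-12) + b(13, 1))*9 = (13*(-12)² + 1*(1 + 1))*9 = (13*144 + 1*2)*9 = (1872 + 2)*9 = 1874*9 = 16866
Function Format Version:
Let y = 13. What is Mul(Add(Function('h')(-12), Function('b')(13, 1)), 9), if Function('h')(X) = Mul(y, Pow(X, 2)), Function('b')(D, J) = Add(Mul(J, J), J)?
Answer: 16866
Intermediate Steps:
Function('b')(D, J) = Add(J, Pow(J, 2)) (Function('b')(D, J) = Add(Pow(J, 2), J) = Add(J, Pow(J, 2)))
Function('h')(X) = Mul(13, Pow(X, 2))
Mul(Add(Function('h')(-12), Function('b')(13, 1)), 9) = Mul(Add(Mul(13, Pow(-12, 2)), Mul(1, Add(1, 1))), 9) = Mul(Add(Mul(13, 144), Mul(1, 2)), 9) = Mul(Add(1872, 2), 9) = Mul(1874, 9) = 16866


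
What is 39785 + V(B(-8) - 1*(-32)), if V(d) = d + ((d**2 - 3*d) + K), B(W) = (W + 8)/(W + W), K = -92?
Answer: 40653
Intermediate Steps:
B(W) = (8 + W)/(2*W) (B(W) = (8 + W)/((2*W)) = (8 + W)*(1/(2*W)) = (8 + W)/(2*W))
V(d) = -92 + d**2 - 2*d (V(d) = d + ((d**2 - 3*d) - 92) = d + (-92 + d**2 - 3*d) = -92 + d**2 - 2*d)
39785 + V(B(-8) - 1*(-32)) = 39785 + (-92 + ((1/2)*(8 - 8)/(-8) - 1*(-32))**2 - 2*((1/2)*(8 - 8)/(-8) - 1*(-32))) = 39785 + (-92 + ((1/2)*(-1/8)*0 + 32)**2 - 2*((1/2)*(-1/8)*0 + 32)) = 39785 + (-92 + (0 + 32)**2 - 2*(0 + 32)) = 39785 + (-92 + 32**2 - 2*32) = 39785 + (-92 + 1024 - 64) = 39785 + 868 = 40653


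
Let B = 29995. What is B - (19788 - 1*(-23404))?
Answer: -13197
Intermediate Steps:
B - (19788 - 1*(-23404)) = 29995 - (19788 - 1*(-23404)) = 29995 - (19788 + 23404) = 29995 - 1*43192 = 29995 - 43192 = -13197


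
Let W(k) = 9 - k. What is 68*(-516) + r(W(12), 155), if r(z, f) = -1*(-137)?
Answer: -34951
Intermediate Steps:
r(z, f) = 137
68*(-516) + r(W(12), 155) = 68*(-516) + 137 = -35088 + 137 = -34951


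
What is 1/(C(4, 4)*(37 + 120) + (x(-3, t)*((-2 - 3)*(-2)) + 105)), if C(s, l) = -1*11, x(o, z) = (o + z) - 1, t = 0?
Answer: -1/1662 ≈ -0.00060168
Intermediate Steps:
x(o, z) = -1 + o + z
C(s, l) = -11
1/(C(4, 4)*(37 + 120) + (x(-3, t)*((-2 - 3)*(-2)) + 105)) = 1/(-11*(37 + 120) + ((-1 - 3 + 0)*((-2 - 3)*(-2)) + 105)) = 1/(-11*157 + (-(-20)*(-2) + 105)) = 1/(-1727 + (-4*10 + 105)) = 1/(-1727 + (-40 + 105)) = 1/(-1727 + 65) = 1/(-1662) = -1/1662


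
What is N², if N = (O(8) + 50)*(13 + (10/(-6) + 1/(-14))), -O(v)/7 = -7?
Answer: 243640881/196 ≈ 1.2431e+6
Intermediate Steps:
O(v) = 49 (O(v) = -7*(-7) = 49)
N = 15609/14 (N = (49 + 50)*(13 + (10/(-6) + 1/(-14))) = 99*(13 + (10*(-⅙) + 1*(-1/14))) = 99*(13 + (-5/3 - 1/14)) = 99*(13 - 73/42) = 99*(473/42) = 15609/14 ≈ 1114.9)
N² = (15609/14)² = 243640881/196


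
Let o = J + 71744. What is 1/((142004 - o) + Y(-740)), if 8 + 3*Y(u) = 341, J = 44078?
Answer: 1/26293 ≈ 3.8033e-5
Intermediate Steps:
Y(u) = 111 (Y(u) = -8/3 + (⅓)*341 = -8/3 + 341/3 = 111)
o = 115822 (o = 44078 + 71744 = 115822)
1/((142004 - o) + Y(-740)) = 1/((142004 - 1*115822) + 111) = 1/((142004 - 115822) + 111) = 1/(26182 + 111) = 1/26293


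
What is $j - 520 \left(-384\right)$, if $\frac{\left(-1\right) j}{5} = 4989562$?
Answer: $-24748130$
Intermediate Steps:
$j = -24947810$ ($j = \left(-5\right) 4989562 = -24947810$)
$j - 520 \left(-384\right) = -24947810 - 520 \left(-384\right) = -24947810 - -199680 = -24947810 + 199680 = -24748130$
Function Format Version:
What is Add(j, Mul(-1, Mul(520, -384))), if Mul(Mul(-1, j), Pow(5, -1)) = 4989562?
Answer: -24748130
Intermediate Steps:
j = -24947810 (j = Mul(-5, 4989562) = -24947810)
Add(j, Mul(-1, Mul(520, -384))) = Add(-24947810, Mul(-1, Mul(520, -384))) = Add(-24947810, Mul(-1, -199680)) = Add(-24947810, 199680) = -24748130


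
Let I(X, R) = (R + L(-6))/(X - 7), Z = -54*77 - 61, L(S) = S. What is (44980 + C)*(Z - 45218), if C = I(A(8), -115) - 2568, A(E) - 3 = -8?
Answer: -8388882135/4 ≈ -2.0972e+9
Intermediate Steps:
A(E) = -5 (A(E) = 3 - 8 = -5)
Z = -4219 (Z = -4158 - 61 = -4219)
I(X, R) = (-6 + R)/(-7 + X) (I(X, R) = (R - 6)/(X - 7) = (-6 + R)/(-7 + X))
C = -30695/12 (C = (-6 - 115)/(-7 - 5) - 2568 = -121/(-12) - 2568 = -1/12*(-121) - 2568 = 121/12 - 2568 = -30695/12 ≈ -2557.9)
(44980 + C)*(Z - 45218) = (44980 - 30695/12)*(-4219 - 45218) = (509065/12)*(-49437) = -8388882135/4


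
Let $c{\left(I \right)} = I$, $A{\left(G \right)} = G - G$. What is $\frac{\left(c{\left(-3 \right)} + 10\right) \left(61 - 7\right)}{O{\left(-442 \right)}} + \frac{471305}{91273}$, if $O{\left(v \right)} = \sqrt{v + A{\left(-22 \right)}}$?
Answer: $\frac{471305}{91273} - \frac{189 i \sqrt{442}}{221} \approx 5.1637 - 17.98 i$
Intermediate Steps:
$A{\left(G \right)} = 0$
$O{\left(v \right)} = \sqrt{v}$ ($O{\left(v \right)} = \sqrt{v + 0} = \sqrt{v}$)
$\frac{\left(c{\left(-3 \right)} + 10\right) \left(61 - 7\right)}{O{\left(-442 \right)}} + \frac{471305}{91273} = \frac{\left(-3 + 10\right) \left(61 - 7\right)}{\sqrt{-442}} + \frac{471305}{91273} = \frac{7 \left(61 - 7\right)}{i \sqrt{442}} + 471305 \cdot \frac{1}{91273} = 7 \cdot 54 \left(- \frac{i \sqrt{442}}{442}\right) + \frac{471305}{91273} = 378 \left(- \frac{i \sqrt{442}}{442}\right) + \frac{471305}{91273} = - \frac{189 i \sqrt{442}}{221} + \frac{471305}{91273} = \frac{471305}{91273} - \frac{189 i \sqrt{442}}{221}$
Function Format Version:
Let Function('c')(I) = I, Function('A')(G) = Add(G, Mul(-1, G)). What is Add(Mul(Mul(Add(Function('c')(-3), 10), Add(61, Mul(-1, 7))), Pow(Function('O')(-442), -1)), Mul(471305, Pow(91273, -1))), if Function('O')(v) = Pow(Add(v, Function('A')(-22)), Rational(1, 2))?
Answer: Add(Rational(471305, 91273), Mul(Rational(-189, 221), I, Pow(442, Rational(1, 2)))) ≈ Add(5.1637, Mul(-17.980, I))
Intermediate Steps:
Function('A')(G) = 0
Function('O')(v) = Pow(v, Rational(1, 2)) (Function('O')(v) = Pow(Add(v, 0), Rational(1, 2)) = Pow(v, Rational(1, 2)))
Add(Mul(Mul(Add(Function('c')(-3), 10), Add(61, Mul(-1, 7))), Pow(Function('O')(-442), -1)), Mul(471305, Pow(91273, -1))) = Add(Mul(Mul(Add(-3, 10), Add(61, Mul(-1, 7))), Pow(Pow(-442, Rational(1, 2)), -1)), Mul(471305, Pow(91273, -1))) = Add(Mul(Mul(7, Add(61, -7)), Pow(Mul(I, Pow(442, Rational(1, 2))), -1)), Mul(471305, Rational(1, 91273))) = Add(Mul(Mul(7, 54), Mul(Rational(-1, 442), I, Pow(442, Rational(1, 2)))), Rational(471305, 91273)) = Add(Mul(378, Mul(Rational(-1, 442), I, Pow(442, Rational(1, 2)))), Rational(471305, 91273)) = Add(Mul(Rational(-189, 221), I, Pow(442, Rational(1, 2))), Rational(471305, 91273)) = Add(Rational(471305, 91273), Mul(Rational(-189, 221), I, Pow(442, Rational(1, 2))))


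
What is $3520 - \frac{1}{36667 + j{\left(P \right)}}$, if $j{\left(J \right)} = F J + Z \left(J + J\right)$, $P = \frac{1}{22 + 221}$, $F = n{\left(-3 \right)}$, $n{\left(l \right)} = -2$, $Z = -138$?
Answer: $\frac{31362506317}{8909803} \approx 3520.0$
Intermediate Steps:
$F = -2$
$P = \frac{1}{243} \approx 0.0041152$
$j{\left(J \right)} = - 278 J$ ($j{\left(J \right)} = - 2 J - 138 \left(J + J\right) = - 2 J - 138 \cdot 2 J = - 2 J - 276 J = - 278 J$)
$3520 - \frac{1}{36667 + j{\left(P \right)}} = 3520 - \frac{1}{36667 - \frac{278}{243}} = 3520 - \frac{1}{\frac{8909803}{243}} = 3520 - \frac{243}{8909803} = \frac{31362506317}{8909803}$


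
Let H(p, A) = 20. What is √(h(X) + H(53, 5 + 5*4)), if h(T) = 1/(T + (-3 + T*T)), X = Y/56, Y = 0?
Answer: √177/3 ≈ 4.4347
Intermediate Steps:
X = 0 (X = 0/56 = 0*(1/56) = 0)
h(T) = 1/(-3 + T + T²) (h(T) = 1/(T + (-3 + T²)) = 1/(-3 + T + T²))
√(h(X) + H(53, 5 + 5*4)) = √(1/(-3 + 0 + 0²) + 20) = √(1/(-3 + 0 + 0) + 20) = √(1/(-3) + 20) = √(-⅓ + 20) = √(59/3) = √177/3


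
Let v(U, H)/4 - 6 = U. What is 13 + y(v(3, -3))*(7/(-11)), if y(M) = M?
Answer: -109/11 ≈ -9.9091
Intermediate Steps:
v(U, H) = 24 + 4*U
13 + y(v(3, -3))*(7/(-11)) = 13 + (24 + 4*3)*(7/(-11)) = 13 + (24 + 12)*(7*(-1/11)) = 13 + 36*(-7/11) = 13 - 252/11 = -109/11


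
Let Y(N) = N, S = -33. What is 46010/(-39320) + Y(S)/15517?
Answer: -71523473/61012844 ≈ -1.1723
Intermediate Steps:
46010/(-39320) + Y(S)/15517 = 46010/(-39320) - 33/15517 = 46010*(-1/39320) - 33*1/15517 = -4601/3932 - 33/15517 = -71523473/61012844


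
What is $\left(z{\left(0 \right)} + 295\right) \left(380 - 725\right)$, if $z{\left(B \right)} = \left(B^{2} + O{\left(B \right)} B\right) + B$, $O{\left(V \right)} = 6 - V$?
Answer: $-101775$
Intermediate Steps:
$z{\left(B \right)} = B + B^{2} + B \left(6 - B\right)$ ($z{\left(B \right)} = \left(B^{2} + \left(6 - B\right) B\right) + B = \left(B^{2} + B \left(6 - B\right)\right) + B = B + B^{2} + B \left(6 - B\right)$)
$\left(z{\left(0 \right)} + 295\right) \left(380 - 725\right) = \left(7 \cdot 0 + 295\right) \left(380 - 725\right) = \left(0 + 295\right) \left(380 - 725\right) = 295 \left(-345\right) = -101775$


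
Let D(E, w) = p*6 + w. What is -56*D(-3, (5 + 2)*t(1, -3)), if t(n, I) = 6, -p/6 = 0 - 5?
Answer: -12432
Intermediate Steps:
p = 30 (p = -6*(0 - 5) = -6*(-5) = 30)
D(E, w) = 180 + w (D(E, w) = 30*6 + w = 180 + w)
-56*D(-3, (5 + 2)*t(1, -3)) = -56*(180 + (5 + 2)*6) = -56*(180 + 7*6) = -56*(180 + 42) = -56*222 = -12432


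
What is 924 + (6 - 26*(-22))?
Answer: 1502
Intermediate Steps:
924 + (6 - 26*(-22)) = 924 + (6 + 572) = 924 + 578 = 1502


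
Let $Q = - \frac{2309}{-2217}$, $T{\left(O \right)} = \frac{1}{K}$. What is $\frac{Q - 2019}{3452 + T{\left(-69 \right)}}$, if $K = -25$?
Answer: $- \frac{111845350}{191324883} \approx -0.58458$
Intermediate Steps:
$T{\left(O \right)} = - \frac{1}{25}$ ($T{\left(O \right)} = \frac{1}{-25} = - \frac{1}{25}$)
$Q = \frac{2309}{2217}$ ($Q = \left(-2309\right) \left(- \frac{1}{2217}\right) = \frac{2309}{2217} \approx 1.0415$)
$\frac{Q - 2019}{3452 + T{\left(-69 \right)}} = \frac{\frac{2309}{2217} - 2019}{3452 - \frac{1}{25}} = - \frac{4473814}{2217 \cdot \frac{86299}{25}} = \left(- \frac{4473814}{2217}\right) \frac{25}{86299} = - \frac{111845350}{191324883}$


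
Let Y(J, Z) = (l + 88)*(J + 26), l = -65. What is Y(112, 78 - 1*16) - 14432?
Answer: -11258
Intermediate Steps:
Y(J, Z) = 598 + 23*J (Y(J, Z) = (-65 + 88)*(J + 26) = 23*(26 + J) = 598 + 23*J)
Y(112, 78 - 1*16) - 14432 = (598 + 23*112) - 14432 = (598 + 2576) - 14432 = 3174 - 14432 = -11258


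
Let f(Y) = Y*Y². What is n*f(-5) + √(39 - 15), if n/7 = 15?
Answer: -13125 + 2*√6 ≈ -13120.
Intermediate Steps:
n = 105 (n = 7*15 = 105)
f(Y) = Y³
n*f(-5) + √(39 - 15) = 105*(-5)³ + √(39 - 15) = 105*(-125) + √24 = -13125 + 2*√6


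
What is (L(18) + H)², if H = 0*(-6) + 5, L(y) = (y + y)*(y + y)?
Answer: 1692601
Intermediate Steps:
L(y) = 4*y² (L(y) = (2*y)*(2*y) = 4*y²)
H = 5 (H = 0 + 5 = 5)
(L(18) + H)² = (4*18² + 5)² = (4*324 + 5)² = (1296 + 5)² = 1301² = 1692601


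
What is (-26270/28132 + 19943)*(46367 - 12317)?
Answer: 4775599378575/7033 ≈ 6.7903e+8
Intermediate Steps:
(-26270/28132 + 19943)*(46367 - 12317) = (-26270*1/28132 + 19943)*34050 = (-13135/14066 + 19943)*34050 = (280505103/14066)*34050 = 4775599378575/7033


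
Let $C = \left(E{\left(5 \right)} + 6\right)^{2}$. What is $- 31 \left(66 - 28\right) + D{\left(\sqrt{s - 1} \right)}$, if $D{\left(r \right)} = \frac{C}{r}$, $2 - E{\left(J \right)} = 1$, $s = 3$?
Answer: $-1178 + \frac{49 \sqrt{2}}{2} \approx -1143.4$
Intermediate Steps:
$E{\left(J \right)} = 1$ ($E{\left(J \right)} = 2 - 1 = 1$)
$C = 49$ ($C = \left(1 + 6\right)^{2} = 7^{2} = 49$)
$D{\left(r \right)} = \frac{49}{r}$
$- 31 \left(66 - 28\right) + D{\left(\sqrt{s - 1} \right)} = - 31 \left(66 - 28\right) + \frac{49}{\sqrt{3 - 1}} = \left(-31\right) 38 + \frac{49}{\sqrt{2}} = -1178 + 49 \frac{\sqrt{2}}{2} = -1178 + \frac{49 \sqrt{2}}{2}$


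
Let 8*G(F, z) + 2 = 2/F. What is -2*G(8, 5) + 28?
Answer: 455/16 ≈ 28.438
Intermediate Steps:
G(F, z) = -1/4 + 1/(4*F) (G(F, z) = -1/4 + (2/F)/8 = -1/4 + 1/(4*F))
-2*G(8, 5) + 28 = -(1 - 1*8)/(2*8) + 28 = -(1 - 8)/(2*8) + 28 = -(-7)/(2*8) + 28 = -2*(-7/32) + 28 = 7/16 + 28 = 455/16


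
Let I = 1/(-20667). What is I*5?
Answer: -5/20667 ≈ -0.00024193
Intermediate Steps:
I = -1/20667 ≈ -4.8386e-5
I*5 = -1/20667*5 = -5/20667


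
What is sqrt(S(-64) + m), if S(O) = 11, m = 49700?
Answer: sqrt(49711) ≈ 222.96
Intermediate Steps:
sqrt(S(-64) + m) = sqrt(11 + 49700) = sqrt(49711)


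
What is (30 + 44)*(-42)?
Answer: -3108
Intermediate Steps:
(30 + 44)*(-42) = 74*(-42) = -3108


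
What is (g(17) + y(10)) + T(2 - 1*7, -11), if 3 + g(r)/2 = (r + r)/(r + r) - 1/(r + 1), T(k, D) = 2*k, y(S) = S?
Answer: -37/9 ≈ -4.1111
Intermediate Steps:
g(r) = -4 - 2/(1 + r) (g(r) = -6 + 2*((r + r)/(r + r) - 1/(r + 1)) = -6 + 2*((2*r)/((2*r)) - 1/(1 + r)) = -6 + 2*((2*r)*(1/(2*r)) - 1/(1 + r)) = -6 + 2*(1 - 1/(1 + r)) = -6 + (2 - 2/(1 + r)) = -4 - 2/(1 + r))
(g(17) + y(10)) + T(2 - 1*7, -11) = (2*(-3 - 2*17)/(1 + 17) + 10) + 2*(2 - 1*7) = (2*(-3 - 34)/18 + 10) + 2*(2 - 7) = (2*(1/18)*(-37) + 10) + 2*(-5) = (-37/9 + 10) - 10 = 53/9 - 10 = -37/9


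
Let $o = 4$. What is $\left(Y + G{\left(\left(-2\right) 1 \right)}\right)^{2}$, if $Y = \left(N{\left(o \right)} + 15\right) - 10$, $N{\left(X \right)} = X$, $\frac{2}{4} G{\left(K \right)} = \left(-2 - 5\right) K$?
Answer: $1369$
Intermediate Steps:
$G{\left(K \right)} = - 14 K$ ($G{\left(K \right)} = 2 \left(-2 - 5\right) K = 2 \left(- 7 K\right) = - 14 K$)
$Y = 9$ ($Y = \left(4 + 15\right) - 10 = 19 - 10 = 9$)
$\left(Y + G{\left(\left(-2\right) 1 \right)}\right)^{2} = \left(9 - 14 \left(\left(-2\right) 1\right)\right)^{2} = \left(9 - -28\right)^{2} = \left(9 + 28\right)^{2} = 37^{2} = 1369$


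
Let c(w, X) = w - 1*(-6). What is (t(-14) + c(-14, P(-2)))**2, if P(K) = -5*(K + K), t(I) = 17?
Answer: 81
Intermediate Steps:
P(K) = -10*K
c(w, X) = 6 + w (c(w, X) = w + 6 = 6 + w)
(t(-14) + c(-14, P(-2)))**2 = (17 + (6 - 14))**2 = (17 - 8)**2 = 9**2 = 81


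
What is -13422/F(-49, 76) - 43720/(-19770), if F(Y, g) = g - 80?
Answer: 13276391/3954 ≈ 3357.7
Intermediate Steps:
F(Y, g) = -80 + g
-13422/F(-49, 76) - 43720/(-19770) = -13422/(-80 + 76) - 43720/(-19770) = -13422/(-4) - 43720*(-1/19770) = -13422*(-1/4) + 4372/1977 = 6711/2 + 4372/1977 = 13276391/3954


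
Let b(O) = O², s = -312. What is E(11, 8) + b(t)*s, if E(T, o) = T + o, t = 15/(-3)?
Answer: -7781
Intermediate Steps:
t = -5 (t = 15*(-⅓) = -5)
E(11, 8) + b(t)*s = (11 + 8) + (-5)²*(-312) = 19 + 25*(-312) = 19 - 7800 = -7781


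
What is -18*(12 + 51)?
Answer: -1134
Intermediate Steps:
-18*(12 + 51) = -18*63 = -1134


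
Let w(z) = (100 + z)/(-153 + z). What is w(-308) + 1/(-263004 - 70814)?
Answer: 69433683/153890098 ≈ 0.45119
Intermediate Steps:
w(z) = (100 + z)/(-153 + z)
w(-308) + 1/(-263004 - 70814) = (100 - 308)/(-153 - 308) + 1/(-263004 - 70814) = -208/(-461) + 1/(-333818) = -1/461*(-208) - 1/333818 = 208/461 - 1/333818 = 69433683/153890098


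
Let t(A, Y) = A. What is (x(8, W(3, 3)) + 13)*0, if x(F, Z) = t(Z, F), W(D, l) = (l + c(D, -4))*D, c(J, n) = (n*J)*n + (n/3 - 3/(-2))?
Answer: 0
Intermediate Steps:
c(J, n) = 3/2 + n/3 + J*n² (c(J, n) = (J*n)*n + (n*(⅓) - 3*(-½)) = J*n² + (n/3 + 3/2) = J*n² + (3/2 + n/3) = 3/2 + n/3 + J*n²)
W(D, l) = D*(⅙ + l + 16*D) (W(D, l) = (l + (3/2 + (⅓)*(-4) + D*(-4)²))*D = (l + (3/2 - 4/3 + D*16))*D = (l + (3/2 - 4/3 + 16*D))*D = (l + (⅙ + 16*D))*D = (⅙ + l + 16*D)*D = D*(⅙ + l + 16*D))
x(F, Z) = Z
(x(8, W(3, 3)) + 13)*0 = ((⅙)*3*(1 + 6*3 + 96*3) + 13)*0 = ((⅙)*3*(1 + 18 + 288) + 13)*0 = ((⅙)*3*307 + 13)*0 = (307/2 + 13)*0 = (333/2)*0 = 0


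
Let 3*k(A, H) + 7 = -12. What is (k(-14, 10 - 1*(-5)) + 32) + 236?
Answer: 785/3 ≈ 261.67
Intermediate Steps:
k(A, H) = -19/3 (k(A, H) = -7/3 + (⅓)*(-12) = -7/3 - 4 = -19/3)
(k(-14, 10 - 1*(-5)) + 32) + 236 = (-19/3 + 32) + 236 = 77/3 + 236 = 785/3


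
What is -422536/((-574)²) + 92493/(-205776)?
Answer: -3261721989/1883284816 ≈ -1.7319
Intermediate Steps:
-422536/((-574)²) + 92493/(-205776) = -422536/329476 + 92493*(-1/205776) = -422536*1/329476 - 10277/22864 = -105634/82369 - 10277/22864 = -3261721989/1883284816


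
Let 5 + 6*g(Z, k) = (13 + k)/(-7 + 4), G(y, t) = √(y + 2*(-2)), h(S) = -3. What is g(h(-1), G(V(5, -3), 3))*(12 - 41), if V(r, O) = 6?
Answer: 406/9 + 29*√2/18 ≈ 47.390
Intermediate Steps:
G(y, t) = √(-4 + y) (G(y, t) = √(y - 4) = √(-4 + y))
g(Z, k) = -14/9 - k/18 (g(Z, k) = -⅚ + ((13 + k)/(-7 + 4))/6 = -⅚ + ((13 + k)/(-3))/6 = -⅚ + ((13 + k)*(-⅓))/6 = -⅚ + (-13/3 - k/3)/6 = -⅚ + (-13/18 - k/18) = -14/9 - k/18)
g(h(-1), G(V(5, -3), 3))*(12 - 41) = (-14/9 - √(-4 + 6)/18)*(12 - 41) = (-14/9 - √2/18)*(-29) = 406/9 + 29*√2/18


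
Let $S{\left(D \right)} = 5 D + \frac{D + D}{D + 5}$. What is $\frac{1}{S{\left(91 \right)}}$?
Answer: $\frac{48}{21931} \approx 0.0021887$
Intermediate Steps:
$S{\left(D \right)} = 5 D + \frac{2 D}{5 + D}$
$\frac{1}{S{\left(91 \right)}} = \frac{1}{91 \frac{1}{5 + 91} \left(27 + 5 \cdot 91\right)} = \frac{1}{91 \cdot \frac{1}{96} \left(27 + 455\right)} = \frac{1}{91 \cdot \frac{1}{96} \cdot 482} = \frac{1}{\frac{21931}{48}} = \frac{48}{21931}$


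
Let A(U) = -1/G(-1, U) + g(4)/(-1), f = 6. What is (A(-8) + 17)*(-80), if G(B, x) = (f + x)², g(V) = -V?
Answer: -1660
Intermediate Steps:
G(B, x) = (6 + x)²
A(U) = 4 - 1/(6 + U)² (A(U) = -1/((6 + U)²) - 1*4/(-1) = -1/(6 + U)² - 4*(-1) = -1/(6 + U)² + 4 = 4 - 1/(6 + U)²)
(A(-8) + 17)*(-80) = ((4 - 1/(6 - 8)²) + 17)*(-80) = ((4 - 1/(-2)²) + 17)*(-80) = ((4 - 1*¼) + 17)*(-80) = ((4 - ¼) + 17)*(-80) = (15/4 + 17)*(-80) = (83/4)*(-80) = -1660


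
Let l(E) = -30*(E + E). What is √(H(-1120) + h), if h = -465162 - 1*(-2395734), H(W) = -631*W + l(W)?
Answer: 2*√676123 ≈ 1644.5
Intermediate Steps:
l(E) = -60*E
H(W) = -691*W (H(W) = -631*W - 60*W = -691*W)
h = 1930572 (h = -465162 + 2395734 = 1930572)
√(H(-1120) + h) = √(-691*(-1120) + 1930572) = √(773920 + 1930572) = √2704492 = 2*√676123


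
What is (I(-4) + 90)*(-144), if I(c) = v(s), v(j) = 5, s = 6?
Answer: -13680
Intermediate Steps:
I(c) = 5
(I(-4) + 90)*(-144) = (5 + 90)*(-144) = 95*(-144) = -13680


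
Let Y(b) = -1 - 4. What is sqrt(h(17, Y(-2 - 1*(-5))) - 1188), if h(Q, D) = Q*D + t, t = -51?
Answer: 2*I*sqrt(331) ≈ 36.387*I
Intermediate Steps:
Y(b) = -5
h(Q, D) = -51 + D*Q (h(Q, D) = Q*D - 51 = D*Q - 51 = -51 + D*Q)
sqrt(h(17, Y(-2 - 1*(-5))) - 1188) = sqrt((-51 - 5*17) - 1188) = sqrt((-51 - 85) - 1188) = sqrt(-136 - 1188) = sqrt(-1324) = 2*I*sqrt(331)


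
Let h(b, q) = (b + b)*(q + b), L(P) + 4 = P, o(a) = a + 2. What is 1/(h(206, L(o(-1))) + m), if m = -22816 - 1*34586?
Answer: 1/26234 ≈ 3.8118e-5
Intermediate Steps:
o(a) = 2 + a
L(P) = -4 + P
h(b, q) = 2*b*(b + q) (h(b, q) = (2*b)*(b + q) = 2*b*(b + q))
m = -57402 (m = -22816 - 34586 = -57402)
1/(h(206, L(o(-1))) + m) = 1/(2*206*(206 + (-4 + (2 - 1))) - 57402) = 1/(2*206*(206 + (-4 + 1)) - 57402) = 1/(2*206*(206 - 3) - 57402) = 1/(2*206*203 - 57402) = 1/(83636 - 57402) = 1/26234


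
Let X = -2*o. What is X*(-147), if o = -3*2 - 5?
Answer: -3234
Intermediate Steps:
o = -11 (o = -6 - 5 = -11)
X = 22 (X = -2*(-11) = 22)
X*(-147) = 22*(-147) = -3234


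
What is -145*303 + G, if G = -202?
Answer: -44137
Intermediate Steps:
-145*303 + G = -145*303 - 202 = -43935 - 202 = -44137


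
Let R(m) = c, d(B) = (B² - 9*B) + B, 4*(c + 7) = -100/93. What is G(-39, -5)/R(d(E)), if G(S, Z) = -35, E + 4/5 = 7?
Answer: 3255/676 ≈ 4.8151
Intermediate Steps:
E = 31/5 (E = -⅘ + 7 = 31/5 ≈ 6.2000)
c = -676/93 (c = -7 + (-100/93)/4 = -7 + (-100*1/93)/4 = -7 + (¼)*(-100/93) = -7 - 25/93 = -676/93 ≈ -7.2688)
d(B) = B² - 8*B
R(m) = -676/93
G(-39, -5)/R(d(E)) = -35/(-676/93) = -35*(-93/676) = 3255/676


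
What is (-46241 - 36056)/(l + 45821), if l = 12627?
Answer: -82297/58448 ≈ -1.4080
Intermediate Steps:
(-46241 - 36056)/(l + 45821) = (-46241 - 36056)/(12627 + 45821) = -82297/58448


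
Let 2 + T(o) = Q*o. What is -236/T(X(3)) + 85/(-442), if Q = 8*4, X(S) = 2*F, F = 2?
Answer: -3383/1638 ≈ -2.0653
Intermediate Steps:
X(S) = 4 (X(S) = 2*2 = 4)
Q = 32
T(o) = -2 + 32*o
-236/T(X(3)) + 85/(-442) = -236/(-2 + 32*4) + 85/(-442) = -236/(-2 + 128) + 85*(-1/442) = -236/126 - 5/26 = -236*1/126 - 5/26 = -118/63 - 5/26 = -3383/1638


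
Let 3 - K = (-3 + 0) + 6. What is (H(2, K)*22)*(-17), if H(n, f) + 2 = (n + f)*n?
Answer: -748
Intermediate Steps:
K = 0 (K = 3 - ((-3 + 0) + 6) = 3 - (-3 + 6) = 3 - 1*3 = 3 - 3 = 0)
H(n, f) = -2 + n*(f + n) (H(n, f) = -2 + (n + f)*n = -2 + (f + n)*n = -2 + n*(f + n))
(H(2, K)*22)*(-17) = ((-2 + 2**2 + 0*2)*22)*(-17) = ((-2 + 4 + 0)*22)*(-17) = (2*22)*(-17) = 44*(-17) = -748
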